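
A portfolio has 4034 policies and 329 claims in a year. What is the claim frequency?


frequency = claims / policies
= 329 / 4034
= 0.0816


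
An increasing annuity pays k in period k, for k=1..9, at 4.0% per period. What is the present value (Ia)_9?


(Ia)_n = sum_{k=1}^{n} k * v^k, v = 1/(1+i)
v = 0.961538
Sum computed term by term:
(Ia)_9 = 35.2366


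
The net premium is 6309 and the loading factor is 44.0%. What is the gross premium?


Gross = net * (1 + loading)
= 6309 * (1 + 0.44)
= 6309 * 1.44
= 9084.96


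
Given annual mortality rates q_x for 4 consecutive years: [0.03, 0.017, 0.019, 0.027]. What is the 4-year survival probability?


p_k = 1 - q_k for each year
Survival = product of (1 - q_k)
= 0.97 * 0.983 * 0.981 * 0.973
= 0.9101


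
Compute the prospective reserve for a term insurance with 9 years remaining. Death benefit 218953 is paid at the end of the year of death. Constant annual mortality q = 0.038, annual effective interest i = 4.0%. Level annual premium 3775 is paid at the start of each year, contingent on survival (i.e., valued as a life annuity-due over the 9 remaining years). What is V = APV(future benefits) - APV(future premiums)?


v = 1/(1+i) = 0.961538
APV(future benefits) per unit = sum_{k=0}^{8} k_p_x * q * v^(k+1) = 0.245653
APV(future benefits) = 218953 * 0.245653 = 53786.4828
Life annuity-due factor ä_{x:9} = sum_{k=0}^{8} k_p_x * v^k = 6.723137
APV(future premiums) = 3775 * 6.723137 = 25379.8438
V = 53786.4828 - 25379.8438
= 28406.639


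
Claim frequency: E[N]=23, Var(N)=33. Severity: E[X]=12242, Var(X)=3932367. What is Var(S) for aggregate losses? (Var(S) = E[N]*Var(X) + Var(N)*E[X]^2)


Var(S) = E[N]*Var(X) + Var(N)*E[X]^2
= 23*3932367 + 33*12242^2
= 90444441 + 4945596612
= 5.0360e+09


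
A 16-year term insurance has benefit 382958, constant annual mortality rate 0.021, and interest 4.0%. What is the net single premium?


NSP = benefit * sum_{k=0}^{n-1} k_p_x * q * v^(k+1)
With constant q=0.021, v=0.961538
Sum = 0.213381
NSP = 382958 * 0.213381
= 81715.786


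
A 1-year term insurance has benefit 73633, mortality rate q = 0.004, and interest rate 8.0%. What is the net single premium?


NSP = benefit * q * v
v = 1/(1+i) = 0.925926
NSP = 73633 * 0.004 * 0.925926
= 272.7148


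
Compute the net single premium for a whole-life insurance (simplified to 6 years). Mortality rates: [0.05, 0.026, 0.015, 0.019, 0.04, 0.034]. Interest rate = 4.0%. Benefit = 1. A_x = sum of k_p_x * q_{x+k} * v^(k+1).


v = 0.961538
Year 0: k_p_x=1.0, q=0.05, term=0.048077
Year 1: k_p_x=0.95, q=0.026, term=0.022837
Year 2: k_p_x=0.9253, q=0.015, term=0.012339
Year 3: k_p_x=0.91142, q=0.019, term=0.014803
Year 4: k_p_x=0.894104, q=0.04, term=0.029396
Year 5: k_p_x=0.858339, q=0.034, term=0.023064
A_x = 0.1505


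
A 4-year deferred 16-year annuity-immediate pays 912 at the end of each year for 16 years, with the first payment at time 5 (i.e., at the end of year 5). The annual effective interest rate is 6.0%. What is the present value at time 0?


PV at time 4 of the 16-year annuity-immediate:
a_n = 912 * (1-(1+0.06)^(-16))/0.06 = 9216.5765
Discount back 4 years to time 0:
PV = 9216.5765 * (1+0.06)^(-4)
= 9216.5765 * 0.792094
= 7300.3918


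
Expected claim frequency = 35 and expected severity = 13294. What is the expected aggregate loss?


E[S] = E[N] * E[X]
= 35 * 13294
= 465290


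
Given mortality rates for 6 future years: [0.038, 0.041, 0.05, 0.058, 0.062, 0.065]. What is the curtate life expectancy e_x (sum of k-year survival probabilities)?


e_x = sum_{k=1}^{n} k_p_x
k_p_x values:
  1_p_x = 0.962
  2_p_x = 0.922558
  3_p_x = 0.87643
  4_p_x = 0.825597
  5_p_x = 0.77441
  6_p_x = 0.724073
e_x = 5.0851


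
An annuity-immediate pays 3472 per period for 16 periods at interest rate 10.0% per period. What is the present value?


PV = PMT * (1 - (1+i)^(-n)) / i
= 3472 * (1 - (1+0.1)^(-16)) / 0.1
= 3472 * (1 - 0.217629) / 0.1
= 3472 * 7.823709
= 27163.9164


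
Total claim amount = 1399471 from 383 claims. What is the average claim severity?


severity = total / number
= 1399471 / 383
= 3653.9713


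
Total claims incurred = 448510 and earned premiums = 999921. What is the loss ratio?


Loss ratio = claims / premiums
= 448510 / 999921
= 0.4485


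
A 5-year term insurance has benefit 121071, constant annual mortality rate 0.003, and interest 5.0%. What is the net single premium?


NSP = benefit * sum_{k=0}^{n-1} k_p_x * q * v^(k+1)
With constant q=0.003, v=0.952381
Sum = 0.012915
NSP = 121071 * 0.012915
= 1563.5732


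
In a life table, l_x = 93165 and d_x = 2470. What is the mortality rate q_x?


q_x = d_x / l_x
= 2470 / 93165
= 0.0265


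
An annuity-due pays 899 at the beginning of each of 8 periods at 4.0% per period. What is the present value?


PV_due = PMT * (1-(1+i)^(-n))/i * (1+i)
PV_immediate = 6052.7376
PV_due = 6052.7376 * 1.04
= 6294.8471


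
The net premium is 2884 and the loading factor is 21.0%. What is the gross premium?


Gross = net * (1 + loading)
= 2884 * (1 + 0.21)
= 2884 * 1.21
= 3489.64


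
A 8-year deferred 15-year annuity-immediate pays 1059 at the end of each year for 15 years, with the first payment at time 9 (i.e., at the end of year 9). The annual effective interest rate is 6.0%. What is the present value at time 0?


PV at time 8 of the 15-year annuity-immediate:
a_n = 1059 * (1-(1+0.06)^(-15))/0.06 = 10285.2717
Discount back 8 years to time 0:
PV = 10285.2717 * (1+0.06)^(-8)
= 10285.2717 * 0.627412
= 6453.1067


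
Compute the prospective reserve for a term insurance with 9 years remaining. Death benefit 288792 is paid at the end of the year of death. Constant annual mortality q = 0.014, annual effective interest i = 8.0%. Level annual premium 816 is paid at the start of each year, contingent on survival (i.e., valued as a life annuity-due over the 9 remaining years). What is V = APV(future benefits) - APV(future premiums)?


v = 1/(1+i) = 0.925926
APV(future benefits) per unit = sum_{k=0}^{8} k_p_x * q * v^(k+1) = 0.08331
APV(future benefits) = 288792 * 0.08331 = 24059.1936
Life annuity-due factor ä_{x:9} = sum_{k=0}^{8} k_p_x * v^k = 6.426753
APV(future premiums) = 816 * 6.426753 = 5244.2307
V = 24059.1936 - 5244.2307
= 18814.9629


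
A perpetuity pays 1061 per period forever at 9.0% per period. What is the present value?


PV = PMT / i
= 1061 / 0.09
= 11788.8889


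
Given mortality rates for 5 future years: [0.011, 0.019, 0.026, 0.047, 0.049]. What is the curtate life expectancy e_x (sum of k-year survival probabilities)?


e_x = sum_{k=1}^{n} k_p_x
k_p_x values:
  1_p_x = 0.989
  2_p_x = 0.970209
  3_p_x = 0.944984
  4_p_x = 0.900569
  5_p_x = 0.856441
e_x = 4.6612


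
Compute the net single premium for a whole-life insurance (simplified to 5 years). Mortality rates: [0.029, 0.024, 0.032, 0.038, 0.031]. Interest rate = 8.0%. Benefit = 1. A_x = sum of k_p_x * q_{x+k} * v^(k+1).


v = 0.925926
Year 0: k_p_x=1.0, q=0.029, term=0.026852
Year 1: k_p_x=0.971, q=0.024, term=0.019979
Year 2: k_p_x=0.947696, q=0.032, term=0.024074
Year 3: k_p_x=0.91737, q=0.038, term=0.025623
Year 4: k_p_x=0.88251, q=0.031, term=0.018619
A_x = 0.1151


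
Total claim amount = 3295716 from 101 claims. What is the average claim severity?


severity = total / number
= 3295716 / 101
= 32630.8515


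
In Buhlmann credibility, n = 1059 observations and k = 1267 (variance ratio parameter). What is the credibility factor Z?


Z = n / (n + k)
= 1059 / (1059 + 1267)
= 1059 / 2326
= 0.4553


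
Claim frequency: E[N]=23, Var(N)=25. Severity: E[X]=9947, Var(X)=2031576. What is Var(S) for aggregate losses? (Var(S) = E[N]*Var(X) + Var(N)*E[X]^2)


Var(S) = E[N]*Var(X) + Var(N)*E[X]^2
= 23*2031576 + 25*9947^2
= 46726248 + 2473570225
= 2.5203e+09


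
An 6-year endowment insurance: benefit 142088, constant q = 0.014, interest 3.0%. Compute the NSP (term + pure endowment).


Term component = 10418.4985
Pure endowment = 6_p_x * v^6 * benefit = 0.918886 * 0.837484 * 142088 = 109344.1474
NSP = 119762.646


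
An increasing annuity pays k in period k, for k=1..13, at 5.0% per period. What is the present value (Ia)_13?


(Ia)_n = sum_{k=1}^{n} k * v^k, v = 1/(1+i)
v = 0.952381
Sum computed term by term:
(Ia)_13 = 59.3815


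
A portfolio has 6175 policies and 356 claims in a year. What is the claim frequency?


frequency = claims / policies
= 356 / 6175
= 0.0577


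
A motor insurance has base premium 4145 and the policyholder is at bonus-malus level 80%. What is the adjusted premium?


adjusted = base * BM_level / 100
= 4145 * 80 / 100
= 4145 * 0.8
= 3316.0


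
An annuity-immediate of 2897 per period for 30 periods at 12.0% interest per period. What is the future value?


FV = PMT * ((1+i)^n - 1) / i
= 2897 * ((1.12)^30 - 1) / 0.12
= 2897 * (29.959922 - 1) / 0.12
= 699140.7865


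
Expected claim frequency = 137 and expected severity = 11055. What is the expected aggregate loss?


E[S] = E[N] * E[X]
= 137 * 11055
= 1.5145e+06


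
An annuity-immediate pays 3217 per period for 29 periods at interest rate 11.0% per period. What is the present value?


PV = PMT * (1 - (1+i)^(-n)) / i
= 3217 * (1 - (1+0.11)^(-29)) / 0.11
= 3217 * (1 - 0.048488) / 0.11
= 3217 * 8.65011
= 27827.4031


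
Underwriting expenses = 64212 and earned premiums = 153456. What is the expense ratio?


Expense ratio = expenses / premiums
= 64212 / 153456
= 0.4184


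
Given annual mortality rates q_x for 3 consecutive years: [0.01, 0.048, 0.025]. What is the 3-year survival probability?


p_k = 1 - q_k for each year
Survival = product of (1 - q_k)
= 0.99 * 0.952 * 0.975
= 0.9189


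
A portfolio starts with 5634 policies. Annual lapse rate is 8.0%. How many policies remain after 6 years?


remaining = initial * (1 - lapse)^years
= 5634 * (1 - 0.08)^6
= 5634 * 0.606355
= 3416.2041


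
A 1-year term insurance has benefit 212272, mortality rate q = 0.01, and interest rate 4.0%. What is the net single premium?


NSP = benefit * q * v
v = 1/(1+i) = 0.961538
NSP = 212272 * 0.01 * 0.961538
= 2041.0769


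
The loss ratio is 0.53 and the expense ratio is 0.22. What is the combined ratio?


Combined ratio = loss ratio + expense ratio
= 0.53 + 0.22
= 0.75


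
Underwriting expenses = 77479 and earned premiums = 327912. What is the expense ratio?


Expense ratio = expenses / premiums
= 77479 / 327912
= 0.2363


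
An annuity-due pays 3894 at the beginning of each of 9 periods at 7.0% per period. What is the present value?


PV_due = PMT * (1-(1+i)^(-n))/i * (1+i)
PV_immediate = 25370.3144
PV_due = 25370.3144 * 1.07
= 27146.2364


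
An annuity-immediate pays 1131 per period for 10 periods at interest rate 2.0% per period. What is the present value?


PV = PMT * (1 - (1+i)^(-n)) / i
= 1131 * (1 - (1+0.02)^(-10)) / 0.02
= 1131 * (1 - 0.820348) / 0.02
= 1131 * 8.982585
= 10159.3036


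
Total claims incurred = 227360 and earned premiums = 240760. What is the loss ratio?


Loss ratio = claims / premiums
= 227360 / 240760
= 0.9443


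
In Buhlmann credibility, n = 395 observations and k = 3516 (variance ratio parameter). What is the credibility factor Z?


Z = n / (n + k)
= 395 / (395 + 3516)
= 395 / 3911
= 0.101


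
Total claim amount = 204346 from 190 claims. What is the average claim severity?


severity = total / number
= 204346 / 190
= 1075.5053


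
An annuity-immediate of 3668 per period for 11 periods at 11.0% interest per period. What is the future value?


FV = PMT * ((1+i)^n - 1) / i
= 3668 * ((1.11)^11 - 1) / 0.11
= 3668 * (3.151757 - 1) / 0.11
= 71751.3251


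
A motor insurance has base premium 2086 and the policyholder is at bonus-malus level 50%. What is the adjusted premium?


adjusted = base * BM_level / 100
= 2086 * 50 / 100
= 2086 * 0.5
= 1043.0


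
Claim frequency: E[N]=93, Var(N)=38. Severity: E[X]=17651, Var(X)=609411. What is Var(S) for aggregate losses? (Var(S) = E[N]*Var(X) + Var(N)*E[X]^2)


Var(S) = E[N]*Var(X) + Var(N)*E[X]^2
= 93*609411 + 38*17651^2
= 56675223 + 11839196438
= 1.1896e+10


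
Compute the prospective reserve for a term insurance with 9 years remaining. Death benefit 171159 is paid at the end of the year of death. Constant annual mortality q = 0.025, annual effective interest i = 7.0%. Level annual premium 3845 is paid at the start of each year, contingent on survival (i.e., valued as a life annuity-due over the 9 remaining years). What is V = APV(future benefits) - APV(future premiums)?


v = 1/(1+i) = 0.934579
APV(future benefits) per unit = sum_{k=0}^{8} k_p_x * q * v^(k+1) = 0.149184
APV(future benefits) = 171159 * 0.149184 = 25534.2491
Life annuity-due factor ä_{x:9} = sum_{k=0}^{8} k_p_x * v^k = 6.385091
APV(future premiums) = 3845 * 6.385091 = 24550.6765
V = 25534.2491 - 24550.6765
= 983.5726


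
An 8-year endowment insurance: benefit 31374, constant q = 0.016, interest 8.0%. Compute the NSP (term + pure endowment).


Term component = 2745.9276
Pure endowment = 8_p_x * v^8 * benefit = 0.878943 * 0.540269 * 31374 = 14898.4345
NSP = 17644.3621


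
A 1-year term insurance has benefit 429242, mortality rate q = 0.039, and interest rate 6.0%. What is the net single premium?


NSP = benefit * q * v
v = 1/(1+i) = 0.943396
NSP = 429242 * 0.039 * 0.943396
= 15792.866


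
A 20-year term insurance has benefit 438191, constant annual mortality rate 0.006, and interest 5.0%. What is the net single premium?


NSP = benefit * sum_{k=0}^{n-1} k_p_x * q * v^(k+1)
With constant q=0.006, v=0.952381
Sum = 0.071341
NSP = 438191 * 0.071341
= 31261.0067


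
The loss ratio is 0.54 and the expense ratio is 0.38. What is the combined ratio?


Combined ratio = loss ratio + expense ratio
= 0.54 + 0.38
= 0.92


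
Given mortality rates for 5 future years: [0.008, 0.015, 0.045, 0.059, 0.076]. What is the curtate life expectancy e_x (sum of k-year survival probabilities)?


e_x = sum_{k=1}^{n} k_p_x
k_p_x values:
  1_p_x = 0.992
  2_p_x = 0.97712
  3_p_x = 0.93315
  4_p_x = 0.878094
  5_p_x = 0.811359
e_x = 4.5917


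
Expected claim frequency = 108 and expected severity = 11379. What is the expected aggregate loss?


E[S] = E[N] * E[X]
= 108 * 11379
= 1.2289e+06


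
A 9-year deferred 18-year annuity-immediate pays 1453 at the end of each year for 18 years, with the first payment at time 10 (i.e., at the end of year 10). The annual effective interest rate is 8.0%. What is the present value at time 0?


PV at time 9 of the 18-year annuity-immediate:
a_n = 1453 * (1-(1+0.08)^(-18))/0.08 = 13617.352
Discount back 9 years to time 0:
PV = 13617.352 * (1+0.08)^(-9)
= 13617.352 * 0.500249
= 6812.0663


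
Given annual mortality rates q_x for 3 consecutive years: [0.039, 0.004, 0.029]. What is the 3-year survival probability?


p_k = 1 - q_k for each year
Survival = product of (1 - q_k)
= 0.961 * 0.996 * 0.971
= 0.9294


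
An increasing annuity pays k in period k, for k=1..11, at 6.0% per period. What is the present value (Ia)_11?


(Ia)_n = sum_{k=1}^{n} k * v^k, v = 1/(1+i)
v = 0.943396
Sum computed term by term:
(Ia)_11 = 42.7571


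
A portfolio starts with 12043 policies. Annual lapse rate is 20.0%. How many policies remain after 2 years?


remaining = initial * (1 - lapse)^years
= 12043 * (1 - 0.2)^2
= 12043 * 0.64
= 7707.52


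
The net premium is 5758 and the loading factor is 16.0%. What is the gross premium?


Gross = net * (1 + loading)
= 5758 * (1 + 0.16)
= 5758 * 1.16
= 6679.28


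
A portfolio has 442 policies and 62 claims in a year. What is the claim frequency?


frequency = claims / policies
= 62 / 442
= 0.1403


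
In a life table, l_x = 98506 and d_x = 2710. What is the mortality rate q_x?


q_x = d_x / l_x
= 2710 / 98506
= 0.0275


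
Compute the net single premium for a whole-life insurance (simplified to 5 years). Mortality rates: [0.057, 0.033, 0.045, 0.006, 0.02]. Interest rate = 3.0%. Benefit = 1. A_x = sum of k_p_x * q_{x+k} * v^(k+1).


v = 0.970874
Year 0: k_p_x=1.0, q=0.057, term=0.05534
Year 1: k_p_x=0.943, q=0.033, term=0.029333
Year 2: k_p_x=0.911881, q=0.045, term=0.037553
Year 3: k_p_x=0.870846, q=0.006, term=0.004642
Year 4: k_p_x=0.865621, q=0.02, term=0.014934
A_x = 0.1418


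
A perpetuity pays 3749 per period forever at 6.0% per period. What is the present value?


PV = PMT / i
= 3749 / 0.06
= 62483.3333


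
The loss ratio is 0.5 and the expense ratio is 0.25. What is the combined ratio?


Combined ratio = loss ratio + expense ratio
= 0.5 + 0.25
= 0.75


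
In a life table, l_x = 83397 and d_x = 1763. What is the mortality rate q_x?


q_x = d_x / l_x
= 1763 / 83397
= 0.0211


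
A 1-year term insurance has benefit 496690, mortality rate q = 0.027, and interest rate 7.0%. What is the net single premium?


NSP = benefit * q * v
v = 1/(1+i) = 0.934579
NSP = 496690 * 0.027 * 0.934579
= 12533.2991


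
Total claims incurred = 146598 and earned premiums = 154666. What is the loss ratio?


Loss ratio = claims / premiums
= 146598 / 154666
= 0.9478


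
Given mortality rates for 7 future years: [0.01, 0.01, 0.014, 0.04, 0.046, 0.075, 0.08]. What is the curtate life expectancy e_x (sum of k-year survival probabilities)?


e_x = sum_{k=1}^{n} k_p_x
k_p_x values:
  1_p_x = 0.99
  2_p_x = 0.9801
  3_p_x = 0.966379
  4_p_x = 0.927723
  5_p_x = 0.885048
  6_p_x = 0.81867
  7_p_x = 0.753176
e_x = 6.3211


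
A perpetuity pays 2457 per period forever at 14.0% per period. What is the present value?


PV = PMT / i
= 2457 / 0.14
= 17550.0


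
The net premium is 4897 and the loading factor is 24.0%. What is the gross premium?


Gross = net * (1 + loading)
= 4897 * (1 + 0.24)
= 4897 * 1.24
= 6072.28


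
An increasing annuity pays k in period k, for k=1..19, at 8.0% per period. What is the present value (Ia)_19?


(Ia)_n = sum_{k=1}^{n} k * v^k, v = 1/(1+i)
v = 0.925926
Sum computed term by term:
(Ia)_19 = 74.617


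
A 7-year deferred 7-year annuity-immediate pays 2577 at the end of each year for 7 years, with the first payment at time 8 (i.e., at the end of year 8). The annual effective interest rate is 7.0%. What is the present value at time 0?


PV at time 7 of the 7-year annuity-immediate:
a_n = 2577 * (1-(1+0.07)^(-7))/0.07 = 13888.1988
Discount back 7 years to time 0:
PV = 13888.1988 * (1+0.07)^(-7)
= 13888.1988 * 0.62275
= 8648.8722


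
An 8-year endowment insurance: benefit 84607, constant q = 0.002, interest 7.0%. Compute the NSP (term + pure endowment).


Term component = 1004.0926
Pure endowment = 8_p_x * v^8 * benefit = 0.984112 * 0.582009 * 84607 = 48459.6647
NSP = 49463.7574


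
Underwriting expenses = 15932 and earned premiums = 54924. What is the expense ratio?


Expense ratio = expenses / premiums
= 15932 / 54924
= 0.2901


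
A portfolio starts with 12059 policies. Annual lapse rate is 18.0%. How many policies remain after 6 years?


remaining = initial * (1 - lapse)^years
= 12059 * (1 - 0.18)^6
= 12059 * 0.304007
= 3666.0165


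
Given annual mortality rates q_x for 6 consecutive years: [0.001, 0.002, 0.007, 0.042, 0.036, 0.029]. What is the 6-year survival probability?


p_k = 1 - q_k for each year
Survival = product of (1 - q_k)
= 0.999 * 0.998 * 0.993 * 0.958 * 0.964 * 0.971
= 0.8878


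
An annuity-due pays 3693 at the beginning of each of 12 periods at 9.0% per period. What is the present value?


PV_due = PMT * (1-(1+i)^(-n))/i * (1+i)
PV_immediate = 26444.5584
PV_due = 26444.5584 * 1.09
= 28824.5687


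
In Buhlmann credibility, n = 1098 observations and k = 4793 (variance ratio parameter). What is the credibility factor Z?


Z = n / (n + k)
= 1098 / (1098 + 4793)
= 1098 / 5891
= 0.1864


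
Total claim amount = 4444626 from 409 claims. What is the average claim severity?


severity = total / number
= 4444626 / 409
= 10867.0562


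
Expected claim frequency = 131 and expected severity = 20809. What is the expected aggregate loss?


E[S] = E[N] * E[X]
= 131 * 20809
= 2.7260e+06


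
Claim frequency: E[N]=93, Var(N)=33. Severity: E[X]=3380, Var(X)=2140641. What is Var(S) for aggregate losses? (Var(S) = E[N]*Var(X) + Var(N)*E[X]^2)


Var(S) = E[N]*Var(X) + Var(N)*E[X]^2
= 93*2140641 + 33*3380^2
= 199079613 + 377005200
= 5.7608e+08


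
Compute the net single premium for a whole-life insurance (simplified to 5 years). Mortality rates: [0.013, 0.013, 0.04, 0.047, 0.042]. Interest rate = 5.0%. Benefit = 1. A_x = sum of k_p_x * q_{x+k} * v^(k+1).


v = 0.952381
Year 0: k_p_x=1.0, q=0.013, term=0.012381
Year 1: k_p_x=0.987, q=0.013, term=0.011638
Year 2: k_p_x=0.974169, q=0.04, term=0.033661
Year 3: k_p_x=0.935202, q=0.047, term=0.036161
Year 4: k_p_x=0.891248, q=0.042, term=0.029329
A_x = 0.1232


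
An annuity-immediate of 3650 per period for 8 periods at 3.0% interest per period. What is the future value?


FV = PMT * ((1+i)^n - 1) / i
= 3650 * ((1.03)^8 - 1) / 0.03
= 3650 * (1.26677 - 1) / 0.03
= 32457.0266


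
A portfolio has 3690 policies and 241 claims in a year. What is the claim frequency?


frequency = claims / policies
= 241 / 3690
= 0.0653


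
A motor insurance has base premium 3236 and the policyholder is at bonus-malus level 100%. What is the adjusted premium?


adjusted = base * BM_level / 100
= 3236 * 100 / 100
= 3236 * 1.0
= 3236.0


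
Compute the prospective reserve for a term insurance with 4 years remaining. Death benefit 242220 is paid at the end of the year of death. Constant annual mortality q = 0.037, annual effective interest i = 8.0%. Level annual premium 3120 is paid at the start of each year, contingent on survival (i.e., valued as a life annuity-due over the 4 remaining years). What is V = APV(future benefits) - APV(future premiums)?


v = 1/(1+i) = 0.925926
APV(future benefits) per unit = sum_{k=0}^{3} k_p_x * q * v^(k+1) = 0.116333
APV(future benefits) = 242220 * 0.116333 = 28178.2381
Life annuity-due factor ä_{x:4} = sum_{k=0}^{3} k_p_x * v^k = 3.395673
APV(future premiums) = 3120 * 3.395673 = 10594.4999
V = 28178.2381 - 10594.4999
= 17583.7382


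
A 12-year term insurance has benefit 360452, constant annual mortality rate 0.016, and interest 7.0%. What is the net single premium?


NSP = benefit * sum_{k=0}^{n-1} k_p_x * q * v^(k+1)
With constant q=0.016, v=0.934579
Sum = 0.117976
NSP = 360452 * 0.117976
= 42524.7775


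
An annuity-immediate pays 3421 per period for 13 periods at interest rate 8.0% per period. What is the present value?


PV = PMT * (1 - (1+i)^(-n)) / i
= 3421 * (1 - (1+0.08)^(-13)) / 0.08
= 3421 * (1 - 0.367698) / 0.08
= 3421 * 7.903776
= 27038.8175


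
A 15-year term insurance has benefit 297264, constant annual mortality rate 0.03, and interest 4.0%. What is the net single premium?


NSP = benefit * sum_{k=0}^{n-1} k_p_x * q * v^(k+1)
With constant q=0.03, v=0.961538
Sum = 0.277876
NSP = 297264 * 0.277876
= 82602.6281


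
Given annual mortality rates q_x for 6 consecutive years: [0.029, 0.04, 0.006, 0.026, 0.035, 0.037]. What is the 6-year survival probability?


p_k = 1 - q_k for each year
Survival = product of (1 - q_k)
= 0.971 * 0.96 * 0.994 * 0.974 * 0.965 * 0.963
= 0.8387


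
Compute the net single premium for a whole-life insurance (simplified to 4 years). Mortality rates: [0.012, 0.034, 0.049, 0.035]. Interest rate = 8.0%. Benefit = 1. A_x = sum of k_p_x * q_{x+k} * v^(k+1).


v = 0.925926
Year 0: k_p_x=1.0, q=0.012, term=0.011111
Year 1: k_p_x=0.988, q=0.034, term=0.0288
Year 2: k_p_x=0.954408, q=0.049, term=0.037124
Year 3: k_p_x=0.907642, q=0.035, term=0.02335
A_x = 0.1004


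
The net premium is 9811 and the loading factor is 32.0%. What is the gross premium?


Gross = net * (1 + loading)
= 9811 * (1 + 0.32)
= 9811 * 1.32
= 12950.52


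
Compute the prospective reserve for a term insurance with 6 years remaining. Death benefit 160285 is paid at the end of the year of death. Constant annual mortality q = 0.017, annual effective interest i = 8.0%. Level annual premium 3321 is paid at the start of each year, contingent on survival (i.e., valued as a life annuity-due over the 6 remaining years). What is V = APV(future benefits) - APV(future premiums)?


v = 1/(1+i) = 0.925926
APV(future benefits) per unit = sum_{k=0}^{5} k_p_x * q * v^(k+1) = 0.075613
APV(future benefits) = 160285 * 0.075613 = 12119.5776
Life annuity-due factor ä_{x:6} = sum_{k=0}^{5} k_p_x * v^k = 4.803629
APV(future premiums) = 3321 * 4.803629 = 15952.8511
V = 12119.5776 - 15952.8511
= -3833.2735


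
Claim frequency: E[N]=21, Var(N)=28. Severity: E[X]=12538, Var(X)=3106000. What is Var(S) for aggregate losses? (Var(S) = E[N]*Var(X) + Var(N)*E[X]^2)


Var(S) = E[N]*Var(X) + Var(N)*E[X]^2
= 21*3106000 + 28*12538^2
= 65226000 + 4401640432
= 4.4669e+09


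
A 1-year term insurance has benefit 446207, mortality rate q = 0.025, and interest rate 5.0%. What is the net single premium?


NSP = benefit * q * v
v = 1/(1+i) = 0.952381
NSP = 446207 * 0.025 * 0.952381
= 10623.9762


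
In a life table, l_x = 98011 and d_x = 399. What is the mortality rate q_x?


q_x = d_x / l_x
= 399 / 98011
= 0.0041


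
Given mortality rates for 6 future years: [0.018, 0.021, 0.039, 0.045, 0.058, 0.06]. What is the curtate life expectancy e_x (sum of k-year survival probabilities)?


e_x = sum_{k=1}^{n} k_p_x
k_p_x values:
  1_p_x = 0.982
  2_p_x = 0.961378
  3_p_x = 0.923884
  4_p_x = 0.882309
  5_p_x = 0.831136
  6_p_x = 0.781267
e_x = 5.362


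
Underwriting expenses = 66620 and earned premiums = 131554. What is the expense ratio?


Expense ratio = expenses / premiums
= 66620 / 131554
= 0.5064


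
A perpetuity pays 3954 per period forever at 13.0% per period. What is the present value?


PV = PMT / i
= 3954 / 0.13
= 30415.3846


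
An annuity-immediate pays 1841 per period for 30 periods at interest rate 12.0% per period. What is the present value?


PV = PMT * (1 - (1+i)^(-n)) / i
= 1841 * (1 - (1+0.12)^(-30)) / 0.12
= 1841 * (1 - 0.033378) / 0.12
= 1841 * 8.055184
= 14829.5937


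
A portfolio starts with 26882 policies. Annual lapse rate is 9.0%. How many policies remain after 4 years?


remaining = initial * (1 - lapse)^years
= 26882 * (1 - 0.09)^4
= 26882 * 0.68575
= 18434.321


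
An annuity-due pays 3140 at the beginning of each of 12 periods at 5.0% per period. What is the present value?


PV_due = PMT * (1-(1+i)^(-n))/i * (1+i)
PV_immediate = 27830.6101
PV_due = 27830.6101 * 1.05
= 29222.1406


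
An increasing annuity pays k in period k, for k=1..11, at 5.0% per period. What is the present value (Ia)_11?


(Ia)_n = sum_{k=1}^{n} k * v^k, v = 1/(1+i)
v = 0.952381
Sum computed term by term:
(Ia)_11 = 45.8053


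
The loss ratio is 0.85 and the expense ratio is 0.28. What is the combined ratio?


Combined ratio = loss ratio + expense ratio
= 0.85 + 0.28
= 1.13


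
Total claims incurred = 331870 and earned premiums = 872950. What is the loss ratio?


Loss ratio = claims / premiums
= 331870 / 872950
= 0.3802


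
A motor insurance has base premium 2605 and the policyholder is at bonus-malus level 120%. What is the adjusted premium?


adjusted = base * BM_level / 100
= 2605 * 120 / 100
= 2605 * 1.2
= 3126.0


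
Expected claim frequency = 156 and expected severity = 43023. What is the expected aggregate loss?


E[S] = E[N] * E[X]
= 156 * 43023
= 6.7116e+06


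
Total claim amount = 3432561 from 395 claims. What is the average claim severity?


severity = total / number
= 3432561 / 395
= 8690.0278


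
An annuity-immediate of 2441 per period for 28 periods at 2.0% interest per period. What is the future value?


FV = PMT * ((1+i)^n - 1) / i
= 2441 * ((1.02)^28 - 1) / 0.02
= 2441 * (1.741024 - 1) / 0.02
= 90442.0044


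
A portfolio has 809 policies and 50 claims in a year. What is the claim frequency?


frequency = claims / policies
= 50 / 809
= 0.0618


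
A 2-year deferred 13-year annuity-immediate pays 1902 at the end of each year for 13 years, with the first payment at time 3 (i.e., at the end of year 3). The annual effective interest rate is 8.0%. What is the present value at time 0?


PV at time 2 of the 13-year annuity-immediate:
a_n = 1902 * (1-(1+0.08)^(-13))/0.08 = 15032.9818
Discount back 2 years to time 0:
PV = 15032.9818 * (1+0.08)^(-2)
= 15032.9818 * 0.857339
= 12888.3589


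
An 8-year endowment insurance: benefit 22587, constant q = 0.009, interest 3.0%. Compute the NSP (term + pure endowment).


Term component = 1384.7727
Pure endowment = 8_p_x * v^8 * benefit = 0.930228 * 0.789409 * 22587 = 16586.3181
NSP = 17971.0908


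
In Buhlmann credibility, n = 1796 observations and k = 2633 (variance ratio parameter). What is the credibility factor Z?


Z = n / (n + k)
= 1796 / (1796 + 2633)
= 1796 / 4429
= 0.4055


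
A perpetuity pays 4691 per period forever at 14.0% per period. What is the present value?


PV = PMT / i
= 4691 / 0.14
= 33507.1429


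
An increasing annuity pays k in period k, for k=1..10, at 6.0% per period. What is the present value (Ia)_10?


(Ia)_n = sum_{k=1}^{n} k * v^k, v = 1/(1+i)
v = 0.943396
Sum computed term by term:
(Ia)_10 = 36.9624


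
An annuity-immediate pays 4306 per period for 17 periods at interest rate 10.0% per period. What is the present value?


PV = PMT * (1 - (1+i)^(-n)) / i
= 4306 * (1 - (1+0.1)^(-17)) / 0.1
= 4306 * (1 - 0.197845) / 0.1
= 4306 * 8.021553
= 34540.8086


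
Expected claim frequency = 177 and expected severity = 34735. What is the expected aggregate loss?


E[S] = E[N] * E[X]
= 177 * 34735
= 6.1481e+06


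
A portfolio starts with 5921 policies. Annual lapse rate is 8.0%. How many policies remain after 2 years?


remaining = initial * (1 - lapse)^years
= 5921 * (1 - 0.08)^2
= 5921 * 0.8464
= 5011.5344


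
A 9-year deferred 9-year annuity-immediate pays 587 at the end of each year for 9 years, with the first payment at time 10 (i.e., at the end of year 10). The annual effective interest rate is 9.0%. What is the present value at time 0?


PV at time 9 of the 9-year annuity-immediate:
a_n = 587 * (1-(1+0.09)^(-9))/0.09 = 3519.2099
Discount back 9 years to time 0:
PV = 3519.2099 * (1+0.09)^(-9)
= 3519.2099 * 0.460428
= 1620.342


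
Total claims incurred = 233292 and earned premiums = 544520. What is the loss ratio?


Loss ratio = claims / premiums
= 233292 / 544520
= 0.4284


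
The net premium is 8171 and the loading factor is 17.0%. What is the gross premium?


Gross = net * (1 + loading)
= 8171 * (1 + 0.17)
= 8171 * 1.17
= 9560.07


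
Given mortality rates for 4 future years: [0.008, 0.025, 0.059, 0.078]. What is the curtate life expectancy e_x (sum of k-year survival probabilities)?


e_x = sum_{k=1}^{n} k_p_x
k_p_x values:
  1_p_x = 0.992
  2_p_x = 0.9672
  3_p_x = 0.910135
  4_p_x = 0.839145
e_x = 3.7085


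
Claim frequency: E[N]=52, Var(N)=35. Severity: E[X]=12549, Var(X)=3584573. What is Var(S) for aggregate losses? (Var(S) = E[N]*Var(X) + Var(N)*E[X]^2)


Var(S) = E[N]*Var(X) + Var(N)*E[X]^2
= 52*3584573 + 35*12549^2
= 186397796 + 5511709035
= 5.6981e+09


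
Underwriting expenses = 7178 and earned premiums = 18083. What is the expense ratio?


Expense ratio = expenses / premiums
= 7178 / 18083
= 0.3969


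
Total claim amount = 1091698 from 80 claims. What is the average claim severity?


severity = total / number
= 1091698 / 80
= 13646.225


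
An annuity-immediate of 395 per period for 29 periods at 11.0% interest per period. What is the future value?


FV = PMT * ((1+i)^n - 1) / i
= 395 * ((1.11)^29 - 1) / 0.11
= 395 * (20.623691 - 1) / 0.11
= 70466.889


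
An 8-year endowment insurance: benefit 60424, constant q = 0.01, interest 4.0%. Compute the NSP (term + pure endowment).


Term component = 3936.7383
Pure endowment = 8_p_x * v^8 * benefit = 0.922745 * 0.73069 * 60424 = 40740.3086
NSP = 44677.0469


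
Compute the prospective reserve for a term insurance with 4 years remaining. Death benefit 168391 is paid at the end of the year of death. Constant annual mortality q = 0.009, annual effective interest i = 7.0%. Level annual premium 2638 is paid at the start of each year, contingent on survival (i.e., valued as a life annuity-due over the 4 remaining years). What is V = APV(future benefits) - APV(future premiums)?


v = 1/(1+i) = 0.934579
APV(future benefits) per unit = sum_{k=0}^{3} k_p_x * q * v^(k+1) = 0.030099
APV(future benefits) = 168391 * 0.030099 = 5068.3649
Life annuity-due factor ä_{x:4} = sum_{k=0}^{3} k_p_x * v^k = 3.578411
APV(future premiums) = 2638 * 3.578411 = 9439.8493
V = 5068.3649 - 9439.8493
= -4371.4844


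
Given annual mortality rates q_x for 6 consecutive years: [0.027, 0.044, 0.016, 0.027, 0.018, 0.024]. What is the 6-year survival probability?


p_k = 1 - q_k for each year
Survival = product of (1 - q_k)
= 0.973 * 0.956 * 0.984 * 0.973 * 0.982 * 0.976
= 0.8536


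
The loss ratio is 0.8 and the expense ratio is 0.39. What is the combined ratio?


Combined ratio = loss ratio + expense ratio
= 0.8 + 0.39
= 1.19


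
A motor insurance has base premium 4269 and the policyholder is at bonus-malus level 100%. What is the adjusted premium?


adjusted = base * BM_level / 100
= 4269 * 100 / 100
= 4269 * 1.0
= 4269.0


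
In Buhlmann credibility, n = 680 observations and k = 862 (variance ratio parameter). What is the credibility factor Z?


Z = n / (n + k)
= 680 / (680 + 862)
= 680 / 1542
= 0.441


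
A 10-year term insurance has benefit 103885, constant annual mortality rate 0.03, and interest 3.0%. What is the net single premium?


NSP = benefit * sum_{k=0}^{n-1} k_p_x * q * v^(k+1)
With constant q=0.03, v=0.970874
Sum = 0.225644
NSP = 103885 * 0.225644
= 23440.9851


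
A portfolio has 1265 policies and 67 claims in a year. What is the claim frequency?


frequency = claims / policies
= 67 / 1265
= 0.053


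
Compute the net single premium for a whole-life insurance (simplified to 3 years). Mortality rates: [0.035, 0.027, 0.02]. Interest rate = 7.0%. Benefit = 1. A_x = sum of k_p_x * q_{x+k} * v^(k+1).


v = 0.934579
Year 0: k_p_x=1.0, q=0.035, term=0.03271
Year 1: k_p_x=0.965, q=0.027, term=0.022757
Year 2: k_p_x=0.938945, q=0.02, term=0.015329
A_x = 0.0708


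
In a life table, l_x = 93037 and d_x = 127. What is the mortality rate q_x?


q_x = d_x / l_x
= 127 / 93037
= 0.0014


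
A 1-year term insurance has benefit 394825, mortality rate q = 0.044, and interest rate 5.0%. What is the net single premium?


NSP = benefit * q * v
v = 1/(1+i) = 0.952381
NSP = 394825 * 0.044 * 0.952381
= 16545.0476


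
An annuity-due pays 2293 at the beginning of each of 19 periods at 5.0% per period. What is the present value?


PV_due = PMT * (1-(1+i)^(-n))/i * (1+i)
PV_immediate = 27711.6407
PV_due = 27711.6407 * 1.05
= 29097.2228


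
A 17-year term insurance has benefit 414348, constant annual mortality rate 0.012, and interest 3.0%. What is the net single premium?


NSP = benefit * sum_{k=0}^{n-1} k_p_x * q * v^(k+1)
With constant q=0.012, v=0.970874
Sum = 0.144926
NSP = 414348 * 0.144926
= 60049.7079


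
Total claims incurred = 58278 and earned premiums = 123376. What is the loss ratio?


Loss ratio = claims / premiums
= 58278 / 123376
= 0.4724


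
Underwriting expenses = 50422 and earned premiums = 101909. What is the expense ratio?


Expense ratio = expenses / premiums
= 50422 / 101909
= 0.4948


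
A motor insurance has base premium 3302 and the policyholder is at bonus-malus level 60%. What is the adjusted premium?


adjusted = base * BM_level / 100
= 3302 * 60 / 100
= 3302 * 0.6
= 1981.2


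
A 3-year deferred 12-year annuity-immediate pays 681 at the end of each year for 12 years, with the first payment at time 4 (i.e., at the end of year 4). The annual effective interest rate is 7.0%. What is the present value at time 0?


PV at time 3 of the 12-year annuity-immediate:
a_n = 681 * (1-(1+0.07)^(-12))/0.07 = 5408.9694
Discount back 3 years to time 0:
PV = 5408.9694 * (1+0.07)^(-3)
= 5408.9694 * 0.816298
= 4415.3302


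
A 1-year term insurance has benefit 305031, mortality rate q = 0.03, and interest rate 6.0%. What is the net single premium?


NSP = benefit * q * v
v = 1/(1+i) = 0.943396
NSP = 305031 * 0.03 * 0.943396
= 8632.9528


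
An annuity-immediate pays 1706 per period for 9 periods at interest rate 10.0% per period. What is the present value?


PV = PMT * (1 - (1+i)^(-n)) / i
= 1706 * (1 - (1+0.1)^(-9)) / 0.1
= 1706 * (1 - 0.424098) / 0.1
= 1706 * 5.759024
= 9824.8946


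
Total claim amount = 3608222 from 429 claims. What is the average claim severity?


severity = total / number
= 3608222 / 429
= 8410.7739


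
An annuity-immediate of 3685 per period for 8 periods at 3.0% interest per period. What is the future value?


FV = PMT * ((1+i)^n - 1) / i
= 3685 * ((1.03)^8 - 1) / 0.03
= 3685 * (1.26677 - 1) / 0.03
= 32768.2583


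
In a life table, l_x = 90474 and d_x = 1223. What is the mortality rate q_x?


q_x = d_x / l_x
= 1223 / 90474
= 0.0135


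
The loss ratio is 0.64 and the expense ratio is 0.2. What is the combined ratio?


Combined ratio = loss ratio + expense ratio
= 0.64 + 0.2
= 0.84


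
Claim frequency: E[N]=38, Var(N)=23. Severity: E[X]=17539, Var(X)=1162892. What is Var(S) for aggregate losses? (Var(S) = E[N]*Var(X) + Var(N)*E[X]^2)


Var(S) = E[N]*Var(X) + Var(N)*E[X]^2
= 38*1162892 + 23*17539^2
= 44189896 + 7075179983
= 7.1194e+09


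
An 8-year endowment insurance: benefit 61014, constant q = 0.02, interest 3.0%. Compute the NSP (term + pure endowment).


Term component = 8014.7945
Pure endowment = 8_p_x * v^8 * benefit = 0.850763 * 0.789409 * 61014 = 40977.0138
NSP = 48991.8083


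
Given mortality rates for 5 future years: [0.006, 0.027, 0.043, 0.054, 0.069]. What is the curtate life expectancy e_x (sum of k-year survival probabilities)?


e_x = sum_{k=1}^{n} k_p_x
k_p_x values:
  1_p_x = 0.994
  2_p_x = 0.967162
  3_p_x = 0.925574
  4_p_x = 0.875593
  5_p_x = 0.815177
e_x = 4.5775


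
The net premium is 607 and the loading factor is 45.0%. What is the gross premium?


Gross = net * (1 + loading)
= 607 * (1 + 0.45)
= 607 * 1.45
= 880.15


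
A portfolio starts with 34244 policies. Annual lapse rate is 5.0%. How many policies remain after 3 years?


remaining = initial * (1 - lapse)^years
= 34244 * (1 - 0.05)^3
= 34244 * 0.857375
= 29359.9495


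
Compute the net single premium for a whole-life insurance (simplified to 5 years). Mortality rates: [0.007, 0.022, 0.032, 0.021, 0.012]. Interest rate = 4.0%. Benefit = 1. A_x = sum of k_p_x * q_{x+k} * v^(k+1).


v = 0.961538
Year 0: k_p_x=1.0, q=0.007, term=0.006731
Year 1: k_p_x=0.993, q=0.022, term=0.020198
Year 2: k_p_x=0.971154, q=0.032, term=0.027627
Year 3: k_p_x=0.940077, q=0.021, term=0.016875
Year 4: k_p_x=0.920335, q=0.012, term=0.009077
A_x = 0.0805


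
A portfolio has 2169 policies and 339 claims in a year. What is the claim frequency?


frequency = claims / policies
= 339 / 2169
= 0.1563


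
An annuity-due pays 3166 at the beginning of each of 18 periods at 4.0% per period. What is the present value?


PV_due = PMT * (1-(1+i)^(-n))/i * (1+i)
PV_immediate = 40079.3342
PV_due = 40079.3342 * 1.04
= 41682.5076


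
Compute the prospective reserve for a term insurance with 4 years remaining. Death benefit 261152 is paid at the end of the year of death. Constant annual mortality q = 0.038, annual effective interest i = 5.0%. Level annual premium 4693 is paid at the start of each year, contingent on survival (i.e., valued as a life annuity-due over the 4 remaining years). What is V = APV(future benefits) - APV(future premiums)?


v = 1/(1+i) = 0.952381
APV(future benefits) per unit = sum_{k=0}^{3} k_p_x * q * v^(k+1) = 0.127559
APV(future benefits) = 261152 * 0.127559 = 33312.2288
Life annuity-due factor ä_{x:4} = sum_{k=0}^{3} k_p_x * v^k = 3.52465
APV(future premiums) = 4693 * 3.52465 = 16541.184
V = 33312.2288 - 16541.184
= 16771.0449
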